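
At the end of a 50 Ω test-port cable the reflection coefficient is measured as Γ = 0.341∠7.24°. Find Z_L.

Z_L = Z_0·(1 + Γ)/(1 − Γ) = 50·(1.34 + j0.043)/(0.662 − j0.043)

Z_L ≈ 100 + j9.77 Ω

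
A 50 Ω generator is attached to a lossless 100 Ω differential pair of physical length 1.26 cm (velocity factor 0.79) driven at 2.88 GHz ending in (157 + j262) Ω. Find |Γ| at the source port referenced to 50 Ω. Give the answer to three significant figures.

λ = v/f = 0.79·c / 2.88 GHz = 0.0823 m
βl = 2π·l/λ = 2π × 0.153 = 55.1°
tan(βl) = 1.43
Z_in = Z_0·(Z_L + jZ_0·tanβl)/(Z_0 + jZ_L·tanβl) = 37.9 − j116 Ω
Γ_s = (Z_in − Z_s)/(Z_in + Z_s) = (-12.1 − j116)/(87.9 − j116), |Γ_s| = 0.802

|Γ| ≈ 0.802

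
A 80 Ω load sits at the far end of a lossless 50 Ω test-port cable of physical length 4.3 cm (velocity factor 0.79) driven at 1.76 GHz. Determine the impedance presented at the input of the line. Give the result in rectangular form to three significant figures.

λ = v/f = 0.79·c / 1.76 GHz = 0.135 m
βl = 2π·l/λ = 2π × 0.319 = 115°
tan(βl) = tan(115°) = -2.15
Z_in = Z_0·(Z_L + jZ_0·tanβl)/(Z_0 + jZ_L·tanβl)
     = 50·(80 − j107)/(50 − j172)

Z_in ≈ 35.1 + j13.1 Ω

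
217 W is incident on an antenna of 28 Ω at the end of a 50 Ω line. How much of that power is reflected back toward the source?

Γ = (28 − 50)/(28 + 50) = -0.282
|Γ|² = 0.0796
P_refl = |Γ|²·P_inc = 17.3 W, P_del = (1 − |Γ|²)·P_inc = 200 W

P_reflected ≈ 17.3 W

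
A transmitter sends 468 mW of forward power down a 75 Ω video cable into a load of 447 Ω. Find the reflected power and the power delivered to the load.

Γ = (447 − 75)/(447 + 75) = 0.713
|Γ|² = 0.508
P_refl = |Γ|²·P_inc = 238 mW, P_del = (1 − |Γ|²)·P_inc = 230 mW

P_reflected ≈ 238 mW; P_delivered ≈ 230 mW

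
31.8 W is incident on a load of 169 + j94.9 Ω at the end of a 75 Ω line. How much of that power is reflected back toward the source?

|Γ| = |(94 + j94.9)/(244 + j94.9)| = 0.51
|Γ|² = 0.26
P_refl = |Γ|²·P_inc = 8.28 W, P_del = (1 − |Γ|²)·P_inc = 23.5 W

P_reflected ≈ 8.28 W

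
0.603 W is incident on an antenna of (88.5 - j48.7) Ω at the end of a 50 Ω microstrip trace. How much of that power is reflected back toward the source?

P_reflected ≈ 0.108 W

|Γ| = |(38.5 − j48.7)/(138.5 − j48.7)| = 0.423
|Γ|² = 0.179
P_refl = |Γ|²·P_inc = 0.108 W, P_del = (1 − |Γ|²)·P_inc = 0.495 W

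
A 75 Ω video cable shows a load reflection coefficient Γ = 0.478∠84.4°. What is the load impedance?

Z_L = Z_0·(1 + Γ)/(1 − Γ) = 75·(1.05 + j0.476)/(0.953 − j0.476)

Z_L ≈ 51 + j62.9 Ω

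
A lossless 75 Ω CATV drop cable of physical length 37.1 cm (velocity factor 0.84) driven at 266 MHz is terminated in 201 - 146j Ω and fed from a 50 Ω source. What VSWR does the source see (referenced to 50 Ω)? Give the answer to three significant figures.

VSWR ≈ 5.57

λ = v/f = 0.84·c / 266 MHz = 0.947 m
βl = 2π·l/λ = 2π × 0.392 = 141°
tan(βl) = -0.81
Z_in = Z_0·(Z_L + jZ_0·tanβl)/(Z_0 + jZ_L·tanβl) = 65.9 + j110 Ω
Γ_s = (Z_in − Z_s)/(Z_in + Z_s) = (15.9 + j110)/(116 + j110), |Γ_s| = 0.696
VSWR = (1 + |Γ_s|)/(1 − |Γ_s|)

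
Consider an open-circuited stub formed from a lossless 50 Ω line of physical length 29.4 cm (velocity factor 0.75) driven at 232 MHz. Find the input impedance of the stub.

λ = v/f = 0.75·c / 232 MHz = 0.97 m
βl = 2π·l/λ = 2π × 0.303 = 109°
tan(βl) = -2.88
For an open-circuited stub, Z_in = −jZ_0·cot(βl) = −jZ_0/tan(βl)

Z_in ≈ +j17.3 Ω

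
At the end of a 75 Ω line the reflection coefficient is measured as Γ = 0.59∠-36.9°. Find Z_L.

Z_L = Z_0·(1 + Γ)/(1 − Γ) = 75·(1.47 − j0.354)/(0.528 + j0.354)

Z_L ≈ 121 − j131 Ω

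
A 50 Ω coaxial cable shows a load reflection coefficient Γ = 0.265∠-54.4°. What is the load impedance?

Z_L ≈ 61 − j28.3 Ω

Z_L = Z_0·(1 + Γ)/(1 − Γ) = 50·(1.15 − j0.215)/(0.846 + j0.215)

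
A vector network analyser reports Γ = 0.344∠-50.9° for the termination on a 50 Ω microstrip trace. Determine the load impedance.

Z_L ≈ 64.4 − j39 Ω

Z_L = Z_0·(1 + Γ)/(1 − Γ) = 50·(1.22 − j0.267)/(0.783 + j0.267)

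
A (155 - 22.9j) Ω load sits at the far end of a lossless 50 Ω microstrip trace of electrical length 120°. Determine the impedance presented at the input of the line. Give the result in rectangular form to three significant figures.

tan(βl) = tan(120°) = -1.73
Z_in = Z_0·(Z_L + jZ_0·tanβl)/(Z_0 + jZ_L·tanβl)
     = 50·(155 − j110)/(10.3 − j268)

Z_in ≈ 21.5 + j28 Ω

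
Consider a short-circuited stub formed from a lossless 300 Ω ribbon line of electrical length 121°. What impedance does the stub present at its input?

Z_in ≈ −j499 Ω

tan(βl) = -1.66
For a short-circuited stub, Z_in = jZ_0·tan(βl)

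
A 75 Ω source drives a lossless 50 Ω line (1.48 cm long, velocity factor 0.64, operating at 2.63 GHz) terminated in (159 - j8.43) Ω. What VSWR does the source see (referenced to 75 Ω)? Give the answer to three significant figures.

λ = v/f = 0.64·c / 2.63 GHz = 0.073 m
βl = 2π·l/λ = 2π × 0.203 = 73°
tan(βl) = 3.27
Z_in = Z_0·(Z_L + jZ_0·tanβl)/(Z_0 + jZ_L·tanβl) = 16.8 − j12.8 Ω
Γ_s = (Z_in − Z_s)/(Z_in + Z_s) = (-58.2 − j12.8)/(91.8 − j12.8), |Γ_s| = 0.643
VSWR = (1 + |Γ_s|)/(1 − |Γ_s|)

VSWR ≈ 4.59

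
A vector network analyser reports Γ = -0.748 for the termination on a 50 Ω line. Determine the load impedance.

Z_L = Z_0·(1 + Γ)/(1 − Γ) = 50·(0.252)/(1.75)

Z_L ≈ 7.21 Ω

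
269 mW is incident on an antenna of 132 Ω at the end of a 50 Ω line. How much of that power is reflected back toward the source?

Γ = (132 − 50)/(132 + 50) = 0.451
|Γ|² = 0.203
P_refl = |Γ|²·P_inc = 54.6 mW, P_del = (1 − |Γ|²)·P_inc = 214 mW

P_reflected ≈ 54.6 mW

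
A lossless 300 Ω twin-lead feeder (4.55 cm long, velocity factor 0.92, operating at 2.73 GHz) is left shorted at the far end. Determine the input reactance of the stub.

λ = v/f = 0.92·c / 2.73 GHz = 0.101 m
βl = 2π·l/λ = 2π × 0.45 = 162°
tan(βl) = -0.325
For a shorted stub, Z_in = jZ_0·tan(βl)

X_in ≈ -97.4 Ω (capacitive)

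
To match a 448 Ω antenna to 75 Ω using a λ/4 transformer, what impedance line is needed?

Z_qwt = √(Z_0·R_L) = √(75 × 448) = √33600

Z_qwt ≈ 183 Ω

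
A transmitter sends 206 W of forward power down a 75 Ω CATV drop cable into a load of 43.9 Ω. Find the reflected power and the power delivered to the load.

P_reflected ≈ 14.1 W; P_delivered ≈ 192 W

Γ = (43.9 − 75)/(43.9 + 75) = -0.262
|Γ|² = 0.0684
P_refl = |Γ|²·P_inc = 14.1 W, P_del = (1 − |Γ|²)·P_inc = 192 W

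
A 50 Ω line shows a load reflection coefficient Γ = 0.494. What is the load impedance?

Z_L ≈ 148 Ω

Z_L = Z_0·(1 + Γ)/(1 − Γ) = 50·(1.49)/(0.506)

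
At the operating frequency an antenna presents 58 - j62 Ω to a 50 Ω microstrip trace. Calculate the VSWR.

VSWR ≈ 3.02

Γ = (Z_L − Z_0)/(Z_L + Z_0) = (8 − j62)/(108 − j62)
|Γ| = 62.5/125 = 0.502
VSWR = (1 + |Γ|)/(1 − |Γ|) = 1.5/0.498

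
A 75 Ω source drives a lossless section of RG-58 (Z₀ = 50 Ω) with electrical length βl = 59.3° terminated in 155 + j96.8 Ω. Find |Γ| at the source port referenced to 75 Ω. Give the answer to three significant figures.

tan(βl) = 1.68
Z_in = Z_0·(Z_L + jZ_0·tanβl)/(Z_0 + jZ_L·tanβl) = 18.4 − j37.6 Ω
Γ_s = (Z_in − Z_s)/(Z_in + Z_s) = (-56.6 − j37.6)/(93.4 − j37.6), |Γ_s| = 0.675

|Γ| ≈ 0.675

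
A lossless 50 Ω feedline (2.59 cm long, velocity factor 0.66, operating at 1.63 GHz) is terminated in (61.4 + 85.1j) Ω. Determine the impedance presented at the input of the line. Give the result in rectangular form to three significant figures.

λ = v/f = 0.66·c / 1.63 GHz = 0.121 m
βl = 2π·l/λ = 2π × 0.213 = 76.8°
tan(βl) = tan(76.8°) = 4.25
Z_in = Z_0·(Z_L + jZ_0·tanβl)/(Z_0 + jZ_L·tanβl)
     = 50·(61.4 + j298)/(-312 + j261)

Z_in ≈ 17.7 − j32.9 Ω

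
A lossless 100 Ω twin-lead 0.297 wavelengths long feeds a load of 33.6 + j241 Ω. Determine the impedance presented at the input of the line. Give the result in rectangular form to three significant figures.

Z_in ≈ 4.91 − j9.22 Ω

βl = 2π × 0.297 = 107°
tan(βl) = tan(107°) = -3.29
Z_in = Z_0·(Z_L + jZ_0·tanβl)/(Z_0 + jZ_L·tanβl)
     = 100·(33.6 − j87.7)/(892 − j110)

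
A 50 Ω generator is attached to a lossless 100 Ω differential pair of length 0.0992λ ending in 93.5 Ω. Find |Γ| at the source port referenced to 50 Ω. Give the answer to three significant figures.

βl = 2π × 0.0992 = 35.7°
tan(βl) = 0.719
Z_in = Z_0·(Z_L + jZ_0·tanβl)/(Z_0 + jZ_L·tanβl) = 97.7 + j6.23 Ω
Γ_s = (Z_in − Z_s)/(Z_in + Z_s) = (47.7 + j6.23)/(148 + j6.23), |Γ_s| = 0.325

|Γ| ≈ 0.325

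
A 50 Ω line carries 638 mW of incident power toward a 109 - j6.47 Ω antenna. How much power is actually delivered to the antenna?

P_delivered ≈ 549 mW

|Γ| = |(59 − j6.47)/(159 − j6.47)| = 0.373
|Γ|² = 0.139
P_refl = |Γ|²·P_inc = 88.8 mW, P_del = (1 − |Γ|²)·P_inc = 549 mW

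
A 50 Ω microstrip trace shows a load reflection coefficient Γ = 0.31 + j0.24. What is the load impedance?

Z_L = Z_0·(1 + Γ)/(1 − Γ) = 50·(1.31 + j0.24)/(0.69 − j0.24)

Z_L ≈ 79.3 + j45 Ω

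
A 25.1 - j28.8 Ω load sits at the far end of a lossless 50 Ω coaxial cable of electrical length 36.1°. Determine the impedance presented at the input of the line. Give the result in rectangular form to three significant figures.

tan(βl) = tan(36.1°) = 0.729
Z_in = Z_0·(Z_L + jZ_0·tanβl)/(Z_0 + jZ_L·tanβl)
     = 50·(25.1 + j7.66)/(71 + j18.3)

Z_in ≈ 17.9 + j0.786 Ω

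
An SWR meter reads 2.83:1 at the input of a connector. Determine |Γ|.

|Γ| ≈ 0.478

|Γ| = (S − 1)/(S + 1) = (2.83 − 1)/(2.83 + 1) = 1.83/3.83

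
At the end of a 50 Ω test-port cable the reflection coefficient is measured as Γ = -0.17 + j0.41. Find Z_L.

Z_L ≈ 26.1 + j26.7 Ω

Z_L = Z_0·(1 + Γ)/(1 − Γ) = 50·(0.83 + j0.41)/(1.17 − j0.41)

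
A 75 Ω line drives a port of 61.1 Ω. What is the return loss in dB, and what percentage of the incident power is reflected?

RL ≈ 19.8 dB; 1.04% of incident power reflected

Γ = (61.1 − 75)/(61.1 + 75) = -0.102
RL = −20·log₁₀(0.102) = 19.8 dB
P_refl/P_inc = |Γ|² = 0.0104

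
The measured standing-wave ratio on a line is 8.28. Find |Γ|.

|Γ| ≈ 0.784

|Γ| = (S − 1)/(S + 1) = (8.28 − 1)/(8.28 + 1) = 7.28/9.28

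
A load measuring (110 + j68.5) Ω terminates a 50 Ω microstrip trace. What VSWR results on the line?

VSWR ≈ 3.19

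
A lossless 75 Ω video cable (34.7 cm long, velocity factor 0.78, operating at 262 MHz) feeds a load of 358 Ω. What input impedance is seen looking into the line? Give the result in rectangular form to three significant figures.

Z_in ≈ 35.6 + j80.1 Ω

λ = v/f = 0.78·c / 262 MHz = 0.893 m
βl = 2π·l/λ = 2π × 0.389 = 140°
tan(βl) = tan(140°) = -0.843
Z_in = Z_0·(Z_L + jZ_0·tanβl)/(Z_0 + jZ_L·tanβl)
     = 75·(358 − j63.2)/(75 − j302)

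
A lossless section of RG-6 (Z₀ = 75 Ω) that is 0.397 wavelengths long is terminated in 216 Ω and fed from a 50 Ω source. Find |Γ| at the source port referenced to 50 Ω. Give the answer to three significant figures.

|Γ| ≈ 0.555

βl = 2π × 0.397 = 143°
tan(βl) = -0.756
Z_in = Z_0·(Z_L + jZ_0·tanβl)/(Z_0 + jZ_L·tanβl) = 59.2 + j72.1 Ω
Γ_s = (Z_in − Z_s)/(Z_in + Z_s) = (9.15 + j72.1)/(109 + j72.1), |Γ_s| = 0.555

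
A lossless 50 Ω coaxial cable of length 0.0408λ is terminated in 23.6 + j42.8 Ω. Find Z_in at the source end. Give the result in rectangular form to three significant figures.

βl = 2π × 0.0408 = 14.7°
tan(βl) = tan(14.7°) = 0.262
Z_in = Z_0·(Z_L + jZ_0·tanβl)/(Z_0 + jZ_L·tanβl)
     = 50·(23.6 + j55.9)/(38.8 + j6.19)

Z_in ≈ 40.9 + j65.6 Ω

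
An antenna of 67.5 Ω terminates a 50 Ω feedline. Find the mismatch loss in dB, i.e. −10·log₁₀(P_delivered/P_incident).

mismatch loss ≈ 0.0974 dB

Γ = (67.5 − 50)/(67.5 + 50) = 0.149
|Γ|² = 0.0222, so P_del/P_inc = 1 − |Γ|² = 0.978
ML = −10·log₁₀(1 − |Γ|²)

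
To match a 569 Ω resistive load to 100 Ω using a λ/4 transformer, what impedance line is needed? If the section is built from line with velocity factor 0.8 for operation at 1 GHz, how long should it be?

Z_qwt = √(Z_0·R_L) = √(100 × 569) = √56900
λ = 0.8·c/f = 0.24 m, so l = λ/4 = 0.06 m

Z_qwt ≈ 239 Ω; length ≈ 6 cm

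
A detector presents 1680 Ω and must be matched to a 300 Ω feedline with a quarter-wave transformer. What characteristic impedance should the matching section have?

Z_qwt ≈ 710 Ω

Z_qwt = √(Z_0·R_L) = √(300 × 1680) = √504000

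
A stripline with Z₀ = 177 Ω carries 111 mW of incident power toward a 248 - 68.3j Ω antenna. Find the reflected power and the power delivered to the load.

P_reflected ≈ 5.81 mW; P_delivered ≈ 105 mW

|Γ| = |(71 − j68.3)/(425 − j68.3)| = 0.229
|Γ|² = 0.0524
P_refl = |Γ|²·P_inc = 5.81 mW, P_del = (1 − |Γ|²)·P_inc = 105 mW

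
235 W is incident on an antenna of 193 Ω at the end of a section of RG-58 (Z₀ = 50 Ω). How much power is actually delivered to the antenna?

Γ = (193 − 50)/(193 + 50) = 0.588
|Γ|² = 0.346
P_refl = |Γ|²·P_inc = 81.4 W, P_del = (1 − |Γ|²)·P_inc = 154 W

P_delivered ≈ 154 W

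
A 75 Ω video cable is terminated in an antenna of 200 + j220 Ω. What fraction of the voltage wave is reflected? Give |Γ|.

Γ = (Z_L − Z_0)/(Z_L + Z_0) = (125 + j220)/(275 + j220)
|Γ| = 253/352

|Γ| ≈ 0.718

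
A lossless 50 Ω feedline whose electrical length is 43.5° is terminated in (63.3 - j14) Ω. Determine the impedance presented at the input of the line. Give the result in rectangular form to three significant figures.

tan(βl) = tan(43.5°) = 0.949
Z_in = Z_0·(Z_L + jZ_0·tanβl)/(Z_0 + jZ_L·tanβl)
     = 50·(63.3 + j33.4)/(63.3 + j60.1)

Z_in ≈ 39.5 − j11.1 Ω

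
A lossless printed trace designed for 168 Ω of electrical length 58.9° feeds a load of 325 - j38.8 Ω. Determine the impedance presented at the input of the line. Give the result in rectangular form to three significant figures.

Z_in ≈ 99.9 − j58.3 Ω

tan(βl) = tan(58.9°) = 1.66
Z_in = Z_0·(Z_L + jZ_0·tanβl)/(Z_0 + jZ_L·tanβl)
     = 168·(325 + j240)/(232 + j539)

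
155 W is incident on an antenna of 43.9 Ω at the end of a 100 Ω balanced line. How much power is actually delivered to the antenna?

Γ = (43.9 − 100)/(43.9 + 100) = -0.39
|Γ|² = 0.152
P_refl = |Γ|²·P_inc = 23.6 W, P_del = (1 − |Γ|²)·P_inc = 131 W

P_delivered ≈ 131 W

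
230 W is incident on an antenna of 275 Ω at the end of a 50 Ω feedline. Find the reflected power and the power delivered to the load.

Γ = (275 − 50)/(275 + 50) = 0.692
|Γ|² = 0.479
P_refl = |Γ|²·P_inc = 110 W, P_del = (1 − |Γ|²)·P_inc = 120 W

P_reflected ≈ 110 W; P_delivered ≈ 120 W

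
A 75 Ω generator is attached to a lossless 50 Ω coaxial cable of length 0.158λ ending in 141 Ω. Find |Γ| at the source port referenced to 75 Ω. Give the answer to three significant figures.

|Γ| ≈ 0.563

βl = 2π × 0.158 = 56.9°
tan(βl) = 1.53
Z_in = Z_0·(Z_L + jZ_0·tanβl)/(Z_0 + jZ_L·tanβl) = 24 − j27.1 Ω
Γ_s = (Z_in − Z_s)/(Z_in + Z_s) = (-51 − j27.1)/(99 − j27.1), |Γ_s| = 0.563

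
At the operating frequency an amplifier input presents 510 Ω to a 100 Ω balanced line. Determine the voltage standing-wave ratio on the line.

VSWR ≈ 5.1

Γ = (510 − 100)/(510 + 100) = 0.672
VSWR = (1 + 0.672)/(1 − 0.672)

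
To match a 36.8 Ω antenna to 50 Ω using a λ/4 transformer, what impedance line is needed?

Z_qwt ≈ 42.9 Ω

Z_qwt = √(Z_0·R_L) = √(50 × 36.8) = √1840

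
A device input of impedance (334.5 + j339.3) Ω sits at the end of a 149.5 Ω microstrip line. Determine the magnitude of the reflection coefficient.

|Γ| ≈ 0.654

Γ = (Z_L − Z_0)/(Z_L + Z_0) = (185 + j339.3)/(484 + j339.3)
|Γ| = 386/591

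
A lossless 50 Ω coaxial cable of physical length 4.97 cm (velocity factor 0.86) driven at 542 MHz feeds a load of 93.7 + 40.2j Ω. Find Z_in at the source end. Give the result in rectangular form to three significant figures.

Z_in ≈ 67 − j47.2 Ω

λ = v/f = 0.86·c / 542 MHz = 0.476 m
βl = 2π·l/λ = 2π × 0.104 = 37.6°
tan(βl) = tan(37.6°) = 0.77
Z_in = Z_0·(Z_L + jZ_0·tanβl)/(Z_0 + jZ_L·tanβl)
     = 50·(93.7 + j78.7)/(19.1 + j72.1)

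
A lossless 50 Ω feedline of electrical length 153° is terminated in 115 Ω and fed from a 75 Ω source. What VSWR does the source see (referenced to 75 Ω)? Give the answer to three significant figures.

VSWR ≈ 2.01

tan(βl) = -0.51
Z_in = Z_0·(Z_L + jZ_0·tanβl)/(Z_0 + jZ_L·tanβl) = 61 + j46 Ω
Γ_s = (Z_in − Z_s)/(Z_in + Z_s) = (-14 + j46)/(136 + j46), |Γ_s| = 0.335
VSWR = (1 + |Γ_s|)/(1 − |Γ_s|)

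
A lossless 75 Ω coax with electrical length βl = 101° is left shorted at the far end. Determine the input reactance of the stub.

X_in ≈ -386 Ω (capacitive)

tan(βl) = -5.14
For a shorted stub, Z_in = jZ_0·tan(βl)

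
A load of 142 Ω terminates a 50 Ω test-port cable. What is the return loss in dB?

RL ≈ 6.39 dB

Γ = (142 − 50)/(142 + 50) = 0.479
RL = −20·log₁₀|Γ| = −20·log₁₀(0.479)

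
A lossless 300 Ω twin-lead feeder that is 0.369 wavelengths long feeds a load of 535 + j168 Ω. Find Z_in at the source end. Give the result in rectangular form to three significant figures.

Z_in ≈ 185 + j124 Ω

βl = 2π × 0.369 = 133°
tan(βl) = tan(133°) = -1.08
Z_in = Z_0·(Z_L + jZ_0·tanβl)/(Z_0 + jZ_L·tanβl)
     = 300·(535 − j156)/(481 − j577)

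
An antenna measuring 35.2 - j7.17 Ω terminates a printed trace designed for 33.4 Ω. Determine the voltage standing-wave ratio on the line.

VSWR ≈ 1.24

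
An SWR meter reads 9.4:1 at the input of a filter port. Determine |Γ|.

|Γ| ≈ 0.808

|Γ| = (S − 1)/(S + 1) = (9.4 − 1)/(9.4 + 1) = 8.4/10.4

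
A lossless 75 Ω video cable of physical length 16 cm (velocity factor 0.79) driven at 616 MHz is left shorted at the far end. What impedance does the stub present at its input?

Z_in ≈ −j43.8 Ω

λ = v/f = 0.79·c / 616 MHz = 0.385 m
βl = 2π·l/λ = 2π × 0.416 = 150°
tan(βl) = -0.584
For a shorted stub, Z_in = jZ_0·tan(βl)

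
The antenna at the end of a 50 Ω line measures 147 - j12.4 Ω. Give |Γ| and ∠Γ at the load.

Γ ≈ 0.495 ∠ -3.68°

Γ = (Z_L − Z_0)/(Z_L + Z_0) = (97 − j12.4)/(197 − j12.4)
|Γ| = 97.8/197 = 0.495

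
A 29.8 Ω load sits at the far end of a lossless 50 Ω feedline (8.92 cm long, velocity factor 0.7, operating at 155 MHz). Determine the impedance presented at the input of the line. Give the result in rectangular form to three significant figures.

λ = v/f = 0.7·c / 155 MHz = 1.35 m
βl = 2π·l/λ = 2π × 0.0658 = 23.7°
tan(βl) = tan(23.7°) = 0.439
Z_in = Z_0·(Z_L + jZ_0·tanβl)/(Z_0 + jZ_L·tanβl)
     = 50·(29.8 + j22)/(50 + j13.1)

Z_in ≈ 33.3 + j13.2 Ω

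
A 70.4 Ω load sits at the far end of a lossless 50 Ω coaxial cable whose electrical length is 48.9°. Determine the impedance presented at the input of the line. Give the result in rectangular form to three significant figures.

tan(βl) = tan(48.9°) = 1.15
Z_in = Z_0·(Z_L + jZ_0·tanβl)/(Z_0 + jZ_L·tanβl)
     = 50·(70.4 + j57.3)/(50 + j80.7)

Z_in ≈ 45.2 − j15.6 Ω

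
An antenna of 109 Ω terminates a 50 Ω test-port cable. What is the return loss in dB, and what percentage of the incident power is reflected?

RL ≈ 8.61 dB; 13.8% of incident power reflected

Γ = (109 − 50)/(109 + 50) = 0.371
RL = −20·log₁₀(0.371) = 8.61 dB
P_refl/P_inc = |Γ|² = 0.138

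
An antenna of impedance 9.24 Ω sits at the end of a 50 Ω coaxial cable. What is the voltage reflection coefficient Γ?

Γ = (Z_L − Z_0)/(Z_L + Z_0) = (9.24 − 50)/(9.24 + 50) = -40.76/59.24

Γ = -0.688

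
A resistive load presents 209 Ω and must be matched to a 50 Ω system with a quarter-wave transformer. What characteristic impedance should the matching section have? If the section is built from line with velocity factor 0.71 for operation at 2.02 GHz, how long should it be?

Z_qwt ≈ 102 Ω; length ≈ 2.64 cm

Z_qwt = √(Z_0·R_L) = √(50 × 209) = √10450
λ = 0.71·c/f = 0.105 m, so l = λ/4 = 0.0264 m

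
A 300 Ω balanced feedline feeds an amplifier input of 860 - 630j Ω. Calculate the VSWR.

Γ = (Z_L − Z_0)/(Z_L + Z_0) = (560 − j630)/(1160 − j630)
|Γ| = 843/1320 = 0.639
VSWR = (1 + |Γ|)/(1 − |Γ|) = 1.64/0.361

VSWR ≈ 4.53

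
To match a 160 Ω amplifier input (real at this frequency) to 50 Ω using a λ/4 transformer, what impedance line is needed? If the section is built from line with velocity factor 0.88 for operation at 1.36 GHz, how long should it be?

Z_qwt ≈ 89.4 Ω; length ≈ 4.85 cm

Z_qwt = √(Z_0·R_L) = √(50 × 160) = √8000
λ = 0.88·c/f = 0.194 m, so l = λ/4 = 0.0485 m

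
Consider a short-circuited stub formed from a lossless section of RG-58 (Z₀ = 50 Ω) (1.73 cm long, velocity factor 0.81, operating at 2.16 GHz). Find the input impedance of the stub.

λ = v/f = 0.81·c / 2.16 GHz = 0.113 m
βl = 2π·l/λ = 2π × 0.154 = 55.4°
tan(βl) = 1.45
For a short-circuited stub, Z_in = jZ_0·tan(βl)

Z_in ≈ +j72.4 Ω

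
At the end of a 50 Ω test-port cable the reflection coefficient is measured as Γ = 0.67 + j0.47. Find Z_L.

Z_L ≈ 50.1 + j143 Ω

Z_L = Z_0·(1 + Γ)/(1 − Γ) = 50·(1.67 + j0.47)/(0.33 − j0.47)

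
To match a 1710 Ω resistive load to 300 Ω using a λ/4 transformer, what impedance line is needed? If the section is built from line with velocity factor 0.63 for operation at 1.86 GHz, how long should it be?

Z_qwt ≈ 716 Ω; length ≈ 2.54 cm

Z_qwt = √(Z_0·R_L) = √(300 × 1710) = √513000
λ = 0.63·c/f = 0.102 m, so l = λ/4 = 0.0254 m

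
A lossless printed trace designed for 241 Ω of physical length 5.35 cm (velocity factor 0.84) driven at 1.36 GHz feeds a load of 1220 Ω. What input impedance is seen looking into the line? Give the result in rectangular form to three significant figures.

λ = v/f = 0.84·c / 1.36 GHz = 0.185 m
βl = 2π·l/λ = 2π × 0.289 = 104°
tan(βl) = tan(104°) = -4.03
Z_in = Z_0·(Z_L + jZ_0·tanβl)/(Z_0 + jZ_L·tanβl)
     = 241·(1220 − j971)/(241 − j4910)

Z_in ≈ 50.4 + j57.4 Ω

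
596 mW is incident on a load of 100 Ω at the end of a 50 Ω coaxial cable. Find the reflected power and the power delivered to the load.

P_reflected ≈ 66.2 mW; P_delivered ≈ 530 mW

Γ = (100 − 50)/(100 + 50) = 0.333
|Γ|² = 0.111
P_refl = |Γ|²·P_inc = 66.2 mW, P_del = (1 − |Γ|²)·P_inc = 530 mW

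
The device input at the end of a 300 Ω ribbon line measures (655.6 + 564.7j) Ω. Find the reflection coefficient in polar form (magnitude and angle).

Γ ≈ 0.601 ∠ 27.2°

Γ = (Z_L − Z_0)/(Z_L + Z_0) = (355.6 + j564.7)/(955.6 + j564.7)
|Γ| = 667/1110 = 0.601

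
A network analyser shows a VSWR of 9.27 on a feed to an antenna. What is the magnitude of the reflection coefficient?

|Γ| = (S − 1)/(S + 1) = (9.27 − 1)/(9.27 + 1) = 8.27/10.3

|Γ| ≈ 0.805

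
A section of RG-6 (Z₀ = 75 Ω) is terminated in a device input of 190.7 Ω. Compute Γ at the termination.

Γ = 0.435

Γ = (Z_L − Z_0)/(Z_L + Z_0) = (190.7 − 75)/(190.7 + 75) = 115.7/265.7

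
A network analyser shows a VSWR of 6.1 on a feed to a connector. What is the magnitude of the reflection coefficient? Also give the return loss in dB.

|Γ| = (S − 1)/(S + 1) = (6.1 − 1)/(6.1 + 1) = 5.1/7.1
RL = −20·log₁₀|Γ| = −20·log₁₀(0.718)

|Γ| ≈ 0.718; return loss ≈ 2.87 dB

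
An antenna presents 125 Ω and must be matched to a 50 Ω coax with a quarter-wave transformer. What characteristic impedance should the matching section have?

Z_qwt ≈ 79.1 Ω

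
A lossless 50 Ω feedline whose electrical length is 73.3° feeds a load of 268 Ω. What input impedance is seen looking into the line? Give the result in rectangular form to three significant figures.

tan(βl) = tan(73.3°) = 3.33
Z_in = Z_0·(Z_L + jZ_0·tanβl)/(Z_0 + jZ_L·tanβl)
     = 50·(268 + j167)/(50 + j893)

Z_in ≈ 10.1 − j14.4 Ω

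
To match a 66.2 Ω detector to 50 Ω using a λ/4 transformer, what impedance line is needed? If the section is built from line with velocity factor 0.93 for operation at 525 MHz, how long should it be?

Z_qwt = √(Z_0·R_L) = √(50 × 66.2) = √3310
λ = 0.93·c/f = 0.531 m, so l = λ/4 = 0.133 m

Z_qwt ≈ 57.5 Ω; length ≈ 13.3 cm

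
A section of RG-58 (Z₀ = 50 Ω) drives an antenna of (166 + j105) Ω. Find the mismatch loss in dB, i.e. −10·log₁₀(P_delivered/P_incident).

mismatch loss ≈ 2.4 dB

Γ = (116 + j105)/(216 + j105), |Γ| = 0.651
|Γ|² = 0.424, so P_del/P_inc = 1 − |Γ|² = 0.576
ML = −10·log₁₀(1 − |Γ|²)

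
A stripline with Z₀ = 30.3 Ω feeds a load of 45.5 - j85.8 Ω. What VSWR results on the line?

VSWR ≈ 7.37

Γ = (Z_L − Z_0)/(Z_L + Z_0) = (15.2 − j85.8)/(75.8 − j85.8)
|Γ| = 87.1/114 = 0.761
VSWR = (1 + |Γ|)/(1 − |Γ|) = 1.76/0.239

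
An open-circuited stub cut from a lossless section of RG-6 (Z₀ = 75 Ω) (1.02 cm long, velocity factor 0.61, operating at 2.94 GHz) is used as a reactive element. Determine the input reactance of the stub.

λ = v/f = 0.61·c / 2.94 GHz = 0.0622 m
βl = 2π·l/λ = 2π × 0.164 = 59°
tan(βl) = 1.66
For an open-circuited stub, Z_in = −jZ_0·cot(βl) = −jZ_0/tan(βl)

X_in ≈ -45.1 Ω (capacitive)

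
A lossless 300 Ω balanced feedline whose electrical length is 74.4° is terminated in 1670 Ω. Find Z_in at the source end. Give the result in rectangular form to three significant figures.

Z_in ≈ 57.9 − j80.9 Ω

tan(βl) = tan(74.4°) = 3.58
Z_in = Z_0·(Z_L + jZ_0·tanβl)/(Z_0 + jZ_L·tanβl)
     = 300·(1670 + j1070)/(300 + j5980)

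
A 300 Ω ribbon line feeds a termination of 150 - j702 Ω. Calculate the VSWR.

VSWR ≈ 13.4

Γ = (Z_L − Z_0)/(Z_L + Z_0) = (-150 − j702)/(450 − j702)
|Γ| = 718/834 = 0.861
VSWR = (1 + |Γ|)/(1 − |Γ|) = 1.86/0.139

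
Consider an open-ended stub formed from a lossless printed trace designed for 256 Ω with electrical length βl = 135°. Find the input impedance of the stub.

tan(βl) = -1
For an open-ended stub, Z_in = −jZ_0·cot(βl) = −jZ_0/tan(βl)

Z_in ≈ +j256 Ω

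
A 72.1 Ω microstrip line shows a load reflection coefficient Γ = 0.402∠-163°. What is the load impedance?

Z_L = Z_0·(1 + Γ)/(1 − Γ) = 72.1·(0.616 − j0.118)/(1.38 + j0.118)

Z_L ≈ 31.3 − j8.78 Ω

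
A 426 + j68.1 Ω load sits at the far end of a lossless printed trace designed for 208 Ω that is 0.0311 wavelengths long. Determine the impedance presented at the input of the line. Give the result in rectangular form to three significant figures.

Z_in ≈ 426 − j67.9 Ω

βl = 2π × 0.0311 = 11.2°
tan(βl) = tan(11.2°) = 0.198
Z_in = Z_0·(Z_L + jZ_0·tanβl)/(Z_0 + jZ_L·tanβl)
     = 208·(426 + j109)/(195 + j84.3)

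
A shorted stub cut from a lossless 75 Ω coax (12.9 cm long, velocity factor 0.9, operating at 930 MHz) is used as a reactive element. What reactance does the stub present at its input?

λ = v/f = 0.9·c / 930 MHz = 0.29 m
βl = 2π·l/λ = 2π × 0.444 = 160°
tan(βl) = -0.365
For a shorted stub, Z_in = jZ_0·tan(βl)

X_in ≈ -27.4 Ω (capacitive)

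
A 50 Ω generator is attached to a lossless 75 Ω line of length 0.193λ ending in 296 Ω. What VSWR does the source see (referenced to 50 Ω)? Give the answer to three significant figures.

VSWR ≈ 3.06

βl = 2π × 0.193 = 69.5°
tan(βl) = 2.67
Z_in = Z_0·(Z_L + jZ_0·tanβl)/(Z_0 + jZ_L·tanβl) = 21.5 − j26 Ω
Γ_s = (Z_in − Z_s)/(Z_in + Z_s) = (-28.5 − j26)/(71.5 − j26), |Γ_s| = 0.508
VSWR = (1 + |Γ_s|)/(1 − |Γ_s|)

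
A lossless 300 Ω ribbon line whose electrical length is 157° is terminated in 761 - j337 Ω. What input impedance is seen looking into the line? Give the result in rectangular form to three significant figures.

tan(βl) = tan(157°) = -0.424
Z_in = Z_0·(Z_L + jZ_0·tanβl)/(Z_0 + jZ_L·tanβl)
     = 300·(761 − j464)/(157 − j323)

Z_in ≈ 627 + j402 Ω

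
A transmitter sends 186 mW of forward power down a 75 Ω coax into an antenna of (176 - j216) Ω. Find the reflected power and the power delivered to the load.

|Γ| = |(101 − j216)/(251 − j216)| = 0.72
|Γ|² = 0.518
P_refl = |Γ|²·P_inc = 96.4 mW, P_del = (1 − |Γ|²)·P_inc = 89.6 mW

P_reflected ≈ 96.4 mW; P_delivered ≈ 89.6 mW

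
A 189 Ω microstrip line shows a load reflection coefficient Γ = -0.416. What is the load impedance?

Z_L ≈ 77.9 Ω

Z_L = Z_0·(1 + Γ)/(1 − Γ) = 189·(0.584)/(1.42)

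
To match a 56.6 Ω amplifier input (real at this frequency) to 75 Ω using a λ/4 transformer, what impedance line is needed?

Z_qwt ≈ 65.2 Ω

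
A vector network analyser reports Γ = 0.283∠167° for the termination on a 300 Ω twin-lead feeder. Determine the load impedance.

Z_L = Z_0·(1 + Γ)/(1 − Γ) = 300·(0.724 + j0.0637)/(1.28 − j0.0637)

Z_L ≈ 169 + j23.4 Ω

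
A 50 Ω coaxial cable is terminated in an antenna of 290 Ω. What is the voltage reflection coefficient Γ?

Γ = 0.706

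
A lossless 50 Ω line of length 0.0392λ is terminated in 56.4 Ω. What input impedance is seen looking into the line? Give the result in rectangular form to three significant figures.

Z_in ≈ 55.5 − j3.17 Ω

βl = 2π × 0.0392 = 14.1°
tan(βl) = tan(14.1°) = 0.251
Z_in = Z_0·(Z_L + jZ_0·tanβl)/(Z_0 + jZ_L·tanβl)
     = 50·(56.4 + j12.6)/(50 + j14.2)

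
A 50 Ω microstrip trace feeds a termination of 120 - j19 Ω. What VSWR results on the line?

VSWR ≈ 2.47

Γ = (Z_L − Z_0)/(Z_L + Z_0) = (70 − j19)/(170 − j19)
|Γ| = 72.5/171 = 0.424
VSWR = (1 + |Γ|)/(1 − |Γ|) = 1.42/0.576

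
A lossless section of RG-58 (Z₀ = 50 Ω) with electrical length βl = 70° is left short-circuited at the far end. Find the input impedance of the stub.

tan(βl) = 2.75
For a short-circuited stub, Z_in = jZ_0·tan(βl)

Z_in ≈ +j137 Ω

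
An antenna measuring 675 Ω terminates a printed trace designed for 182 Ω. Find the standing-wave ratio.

VSWR ≈ 3.71

Γ = (675 − 182)/(675 + 182) = 0.575
VSWR = (1 + 0.575)/(1 − 0.575)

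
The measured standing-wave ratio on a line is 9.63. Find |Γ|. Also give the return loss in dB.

|Γ| ≈ 0.812; return loss ≈ 1.81 dB

|Γ| = (S − 1)/(S + 1) = (9.63 − 1)/(9.63 + 1) = 8.63/10.6
RL = −20·log₁₀|Γ| = −20·log₁₀(0.812)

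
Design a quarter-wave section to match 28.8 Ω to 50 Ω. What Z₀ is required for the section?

Z_qwt ≈ 37.9 Ω

Z_qwt = √(Z_0·R_L) = √(50 × 28.8) = √1440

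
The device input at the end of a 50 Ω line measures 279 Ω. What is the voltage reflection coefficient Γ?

Γ = 0.696

Γ = (Z_L − Z_0)/(Z_L + Z_0) = (279 − 50)/(279 + 50) = 229/329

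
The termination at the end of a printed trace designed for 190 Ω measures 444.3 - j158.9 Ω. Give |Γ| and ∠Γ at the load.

Γ = (Z_L − Z_0)/(Z_L + Z_0) = (254.3 − j158.9)/(634.3 − j158.9)
|Γ| = 300/654 = 0.459

Γ ≈ 0.459 ∠ -17.9°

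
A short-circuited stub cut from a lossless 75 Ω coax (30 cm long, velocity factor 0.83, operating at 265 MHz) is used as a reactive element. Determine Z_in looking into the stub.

λ = v/f = 0.83·c / 265 MHz = 0.94 m
βl = 2π·l/λ = 2π × 0.319 = 115°
tan(βl) = -2.15
For a short-circuited stub, Z_in = jZ_0·tan(βl)

Z_in ≈ −j161 Ω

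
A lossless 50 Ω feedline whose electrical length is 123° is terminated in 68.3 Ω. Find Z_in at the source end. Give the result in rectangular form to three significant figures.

tan(βl) = tan(123°) = -1.54
Z_in = Z_0·(Z_L + jZ_0·tanβl)/(Z_0 + jZ_L·tanβl)
     = 50·(68.3 − j77)/(50 − j105)

Z_in ≈ 42.4 + j12.3 Ω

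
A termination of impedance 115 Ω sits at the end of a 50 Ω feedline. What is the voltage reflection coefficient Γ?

Γ = 0.394

Γ = (Z_L − Z_0)/(Z_L + Z_0) = (115 − 50)/(115 + 50) = 65/165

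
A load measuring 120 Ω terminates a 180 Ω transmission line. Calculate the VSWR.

Γ = (120 − 180)/(120 + 180) = -0.2
VSWR = (1 + 0.2)/(1 − 0.2)

VSWR ≈ 1.5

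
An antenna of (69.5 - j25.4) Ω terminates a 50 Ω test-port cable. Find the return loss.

RL ≈ 11.6 dB

Γ = (19.5 − j25.4)/(119.5 − j25.4), |Γ| = 0.262
RL = −20·log₁₀|Γ| = −20·log₁₀(0.262)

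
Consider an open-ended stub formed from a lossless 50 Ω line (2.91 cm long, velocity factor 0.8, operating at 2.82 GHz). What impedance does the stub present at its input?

λ = v/f = 0.8·c / 2.82 GHz = 0.0851 m
βl = 2π·l/λ = 2π × 0.342 = 123°
tan(βl) = -1.53
For an open-ended stub, Z_in = −jZ_0·cot(βl) = −jZ_0/tan(βl)

Z_in ≈ +j32.6 Ω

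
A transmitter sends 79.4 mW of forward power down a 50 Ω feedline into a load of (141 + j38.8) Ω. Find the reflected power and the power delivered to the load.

|Γ| = |(91 + j38.8)/(191 + j38.8)| = 0.508
|Γ|² = 0.258
P_refl = |Γ|²·P_inc = 20.5 mW, P_del = (1 − |Γ|²)·P_inc = 58.9 mW

P_reflected ≈ 20.5 mW; P_delivered ≈ 58.9 mW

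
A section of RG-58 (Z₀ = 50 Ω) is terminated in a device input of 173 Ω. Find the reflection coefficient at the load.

Γ = 0.552

Γ = (Z_L − Z_0)/(Z_L + Z_0) = (173 − 50)/(173 + 50) = 123/223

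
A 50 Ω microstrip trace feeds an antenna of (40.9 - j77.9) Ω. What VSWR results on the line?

VSWR ≈ 4.8

Γ = (Z_L − Z_0)/(Z_L + Z_0) = (-9.1 − j77.9)/(90.9 − j77.9)
|Γ| = 78.4/120 = 0.655
VSWR = (1 + |Γ|)/(1 − |Γ|) = 1.66/0.345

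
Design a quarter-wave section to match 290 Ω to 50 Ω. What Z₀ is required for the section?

Z_qwt = √(Z_0·R_L) = √(50 × 290) = √14500

Z_qwt ≈ 120 Ω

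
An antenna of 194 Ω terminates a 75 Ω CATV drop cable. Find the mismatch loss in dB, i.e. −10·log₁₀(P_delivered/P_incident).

mismatch loss ≈ 0.946 dB

Γ = (194 − 75)/(194 + 75) = 0.442
|Γ|² = 0.196, so P_del/P_inc = 1 − |Γ|² = 0.804
ML = −10·log₁₀(1 − |Γ|²)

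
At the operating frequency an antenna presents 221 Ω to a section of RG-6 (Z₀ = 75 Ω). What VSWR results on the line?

Γ = (221 − 75)/(221 + 75) = 0.493
VSWR = (1 + 0.493)/(1 − 0.493)

VSWR ≈ 2.95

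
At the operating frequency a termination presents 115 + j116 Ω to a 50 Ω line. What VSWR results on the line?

VSWR ≈ 4.87

Γ = (Z_L − Z_0)/(Z_L + Z_0) = (65 + j116)/(165 + j116)
|Γ| = 133/202 = 0.659
VSWR = (1 + |Γ|)/(1 − |Γ|) = 1.66/0.341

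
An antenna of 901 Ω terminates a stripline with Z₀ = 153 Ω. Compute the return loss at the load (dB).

RL ≈ 2.98 dB

Γ = (901 − 153)/(901 + 153) = 0.71
RL = −20·log₁₀|Γ| = −20·log₁₀(0.71)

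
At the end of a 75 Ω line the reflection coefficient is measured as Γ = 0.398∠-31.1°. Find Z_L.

Z_L ≈ 132 − j64.7 Ω

Z_L = Z_0·(1 + Γ)/(1 − Γ) = 75·(1.34 − j0.206)/(0.659 + j0.206)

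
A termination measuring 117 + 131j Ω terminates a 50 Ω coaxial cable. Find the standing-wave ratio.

VSWR ≈ 5.52

Γ = (Z_L − Z_0)/(Z_L + Z_0) = (67 + j131)/(167 + j131)
|Γ| = 147/212 = 0.693
VSWR = (1 + |Γ|)/(1 − |Γ|) = 1.69/0.307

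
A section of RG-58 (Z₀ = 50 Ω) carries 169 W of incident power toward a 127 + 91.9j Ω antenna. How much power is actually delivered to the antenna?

P_delivered ≈ 108 W

|Γ| = |(77 + j91.9)/(177 + j91.9)| = 0.601
|Γ|² = 0.361
P_refl = |Γ|²·P_inc = 61.1 W, P_del = (1 − |Γ|²)·P_inc = 108 W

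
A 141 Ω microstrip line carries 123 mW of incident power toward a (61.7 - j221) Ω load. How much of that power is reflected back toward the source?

|Γ| = |(-79.3 − j221)/(202.7 − j221)| = 0.783
|Γ|² = 0.613
P_refl = |Γ|²·P_inc = 75.4 mW, P_del = (1 − |Γ|²)·P_inc = 47.6 mW

P_reflected ≈ 75.4 mW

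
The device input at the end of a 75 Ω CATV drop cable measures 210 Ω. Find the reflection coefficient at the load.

Γ = (Z_L − Z_0)/(Z_L + Z_0) = (210 − 75)/(210 + 75) = 135/285

Γ = 0.474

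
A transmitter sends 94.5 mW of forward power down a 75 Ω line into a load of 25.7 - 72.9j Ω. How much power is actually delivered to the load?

|Γ| = |(-49.3 − j72.9)/(100.7 − j72.9)| = 0.708
|Γ|² = 0.501
P_refl = |Γ|²·P_inc = 47.4 mW, P_del = (1 − |Γ|²)·P_inc = 47.1 mW

P_delivered ≈ 47.1 mW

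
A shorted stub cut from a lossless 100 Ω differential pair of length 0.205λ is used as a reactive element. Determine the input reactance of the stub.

βl = 2π × 0.205 = 73.8°
tan(βl) = 3.44
For a shorted stub, Z_in = jZ_0·tan(βl)

X_in ≈ 344 Ω (inductive)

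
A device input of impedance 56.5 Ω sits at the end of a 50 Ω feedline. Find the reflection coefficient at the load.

Γ = 0.061

Γ = (Z_L − Z_0)/(Z_L + Z_0) = (56.5 − 50)/(56.5 + 50) = 6.5/106.5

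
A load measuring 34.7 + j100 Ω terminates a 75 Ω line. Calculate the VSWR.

VSWR ≈ 6.31

Γ = (Z_L − Z_0)/(Z_L + Z_0) = (-40.3 + j100)/(109.7 + j100)
|Γ| = 108/148 = 0.726
VSWR = (1 + |Γ|)/(1 − |Γ|) = 1.73/0.274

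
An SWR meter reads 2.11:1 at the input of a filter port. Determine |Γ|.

|Γ| = (S − 1)/(S + 1) = (2.11 − 1)/(2.11 + 1) = 1.11/3.11

|Γ| ≈ 0.357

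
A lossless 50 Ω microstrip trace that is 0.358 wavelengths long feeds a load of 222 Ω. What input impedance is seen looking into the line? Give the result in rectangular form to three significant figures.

Z_in ≈ 18 + j37 Ω

βl = 2π × 0.358 = 129°
tan(βl) = tan(129°) = -1.24
Z_in = Z_0·(Z_L + jZ_0·tanβl)/(Z_0 + jZ_L·tanβl)
     = 50·(222 − j62)/(50 − j275)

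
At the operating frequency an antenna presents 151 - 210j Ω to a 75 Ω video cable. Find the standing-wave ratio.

Γ = (Z_L − Z_0)/(Z_L + Z_0) = (76 − j210)/(226 − j210)
|Γ| = 223/309 = 0.724
VSWR = (1 + |Γ|)/(1 − |Γ|) = 1.72/0.276

VSWR ≈ 6.24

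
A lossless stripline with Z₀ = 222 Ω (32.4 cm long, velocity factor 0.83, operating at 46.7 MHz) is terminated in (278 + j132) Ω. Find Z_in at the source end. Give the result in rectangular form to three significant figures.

Z_in ≈ 388 + j34.3 Ω

λ = v/f = 0.83·c / 46.7 MHz = 5.33 m
βl = 2π·l/λ = 2π × 0.0608 = 21.9°
tan(βl) = tan(21.9°) = 0.402
Z_in = Z_0·(Z_L + jZ_0·tanβl)/(Z_0 + jZ_L·tanβl)
     = 222·(278 + j221)/(169 + j112)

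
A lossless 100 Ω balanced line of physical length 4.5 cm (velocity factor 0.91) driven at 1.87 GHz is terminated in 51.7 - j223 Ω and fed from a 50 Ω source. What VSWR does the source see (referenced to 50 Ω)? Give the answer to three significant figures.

λ = v/f = 0.91·c / 1.87 GHz = 0.146 m
βl = 2π·l/λ = 2π × 0.308 = 111°
tan(βl) = -2.61
Z_in = Z_0·(Z_L + jZ_0·tanβl)/(Z_0 + jZ_L·tanβl) = 16.1 + j95.9 Ω
Γ_s = (Z_in − Z_s)/(Z_in + Z_s) = (-33.9 + j95.9)/(66.1 + j95.9), |Γ_s| = 0.873
VSWR = (1 + |Γ_s|)/(1 − |Γ_s|)

VSWR ≈ 14.8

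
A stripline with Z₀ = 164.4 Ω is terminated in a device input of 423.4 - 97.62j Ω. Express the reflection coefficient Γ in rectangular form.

Γ ≈ 0.456 − j0.0904

Γ = (Z_L − Z_0)/(Z_L + Z_0) = (259 − j97.62)/(587.8 − j97.62)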